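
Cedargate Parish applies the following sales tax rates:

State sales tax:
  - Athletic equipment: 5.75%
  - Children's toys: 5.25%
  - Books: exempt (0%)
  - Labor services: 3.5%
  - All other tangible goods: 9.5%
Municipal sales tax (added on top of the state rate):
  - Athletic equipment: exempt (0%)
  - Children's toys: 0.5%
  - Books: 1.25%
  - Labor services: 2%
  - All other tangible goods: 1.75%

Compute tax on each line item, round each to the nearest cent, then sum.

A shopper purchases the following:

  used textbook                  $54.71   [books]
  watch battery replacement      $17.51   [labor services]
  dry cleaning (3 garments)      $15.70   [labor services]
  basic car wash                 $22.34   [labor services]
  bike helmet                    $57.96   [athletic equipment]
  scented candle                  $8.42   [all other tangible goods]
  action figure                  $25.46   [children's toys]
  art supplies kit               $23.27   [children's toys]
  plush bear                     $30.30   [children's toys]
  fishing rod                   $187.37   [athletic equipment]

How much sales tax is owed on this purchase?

$23.32

Used textbook $54.71: books → 0% + 1.25% municipal = 1.25% → $0.68
Watch battery replacement $17.51: labor services → 3.5% + 2% municipal = 5.5% → $0.96
Dry cleaning (3 garments) $15.70: labor services → 3.5% + 2% municipal = 5.5% → $0.86
Basic car wash $22.34: labor services → 3.5% + 2% municipal = 5.5% → $1.23
Bike helmet $57.96: athletic equipment → 5.75% + 0% municipal = 5.75% → $3.33
Scented candle $8.42: all other tangible goods → 9.5% + 1.75% municipal = 11.25% → $0.95
Action figure $25.46: children's toys → 5.25% + 0.5% municipal = 5.75% → $1.46
Art supplies kit $23.27: children's toys → 5.25% + 0.5% municipal = 5.75% → $1.34
Plush bear $30.30: children's toys → 5.25% + 0.5% municipal = 5.75% → $1.74
Fishing rod $187.37: athletic equipment → 5.75% + 0% municipal = 5.75% → $10.77
Total tax = $0.68 + $0.96 + $0.86 + $1.23 + $3.33 + $0.95 + $1.46 + $1.34 + $1.74 + $10.77 = $23.32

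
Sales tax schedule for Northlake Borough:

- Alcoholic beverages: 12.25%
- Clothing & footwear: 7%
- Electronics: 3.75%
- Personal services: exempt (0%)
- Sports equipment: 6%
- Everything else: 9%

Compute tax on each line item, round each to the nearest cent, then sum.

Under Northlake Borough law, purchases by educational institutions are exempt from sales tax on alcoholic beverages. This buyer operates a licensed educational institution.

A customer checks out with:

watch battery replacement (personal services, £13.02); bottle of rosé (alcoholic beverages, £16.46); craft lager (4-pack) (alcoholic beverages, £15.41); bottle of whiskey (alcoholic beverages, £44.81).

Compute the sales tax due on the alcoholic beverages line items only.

Bottle of rosé £16.46: alcoholic beverages, buyer-exempt → 0% → £0.00
Craft lager (4-pack) £15.41: alcoholic beverages, buyer-exempt → 0% → £0.00
Bottle of whiskey £44.81: alcoholic beverages, buyer-exempt → 0% → £0.00
Tax on alcoholic beverages = £0.00 + £0.00 + £0.00 = £0.00

£0.00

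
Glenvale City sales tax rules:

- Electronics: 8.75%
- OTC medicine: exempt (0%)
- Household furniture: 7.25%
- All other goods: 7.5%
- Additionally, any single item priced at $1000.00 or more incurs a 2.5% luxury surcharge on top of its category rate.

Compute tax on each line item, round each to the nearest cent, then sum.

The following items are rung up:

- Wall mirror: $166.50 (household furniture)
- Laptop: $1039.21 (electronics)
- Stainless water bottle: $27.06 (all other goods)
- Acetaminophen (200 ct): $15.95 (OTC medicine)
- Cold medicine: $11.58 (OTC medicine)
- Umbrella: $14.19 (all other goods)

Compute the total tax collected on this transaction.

$132.07

Wall mirror $166.50: household furniture → 7.25% → $12.07
Laptop $1039.21: electronics → 8.75% + 2.5% surcharge = 11.25% → $116.91
Stainless water bottle $27.06: all other goods → 7.5% → $2.03
Acetaminophen (200 ct) $15.95: OTC medicine → 0% → $0.00
Cold medicine $11.58: OTC medicine → 0% → $0.00
Umbrella $14.19: all other goods → 7.5% → $1.06
Total tax = $12.07 + $116.91 + $2.03 + $1.06 = $132.07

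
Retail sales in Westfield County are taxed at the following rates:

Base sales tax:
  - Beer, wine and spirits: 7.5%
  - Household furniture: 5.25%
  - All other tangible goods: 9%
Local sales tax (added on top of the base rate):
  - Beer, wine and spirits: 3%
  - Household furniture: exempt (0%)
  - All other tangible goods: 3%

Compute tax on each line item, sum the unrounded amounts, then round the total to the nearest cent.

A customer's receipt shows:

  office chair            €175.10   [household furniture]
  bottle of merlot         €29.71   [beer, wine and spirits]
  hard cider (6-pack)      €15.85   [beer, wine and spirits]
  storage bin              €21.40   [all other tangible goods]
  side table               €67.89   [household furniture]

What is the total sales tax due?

Office chair €175.10: household furniture → 5.25% + 0% local = 5.25% → €9.19275
Bottle of merlot €29.71: beer, wine and spirits → 7.5% + 3% local = 10.5% → €3.11955
Hard cider (6-pack) €15.85: beer, wine and spirits → 7.5% + 3% local = 10.5% → €1.66425
Storage bin €21.40: all other tangible goods → 9% + 3% local = 12% → €2.568
Side table €67.89: household furniture → 5.25% + 0% local = 5.25% → €3.564225
Unrounded tax sum = €20.108775 → €20.11

€20.11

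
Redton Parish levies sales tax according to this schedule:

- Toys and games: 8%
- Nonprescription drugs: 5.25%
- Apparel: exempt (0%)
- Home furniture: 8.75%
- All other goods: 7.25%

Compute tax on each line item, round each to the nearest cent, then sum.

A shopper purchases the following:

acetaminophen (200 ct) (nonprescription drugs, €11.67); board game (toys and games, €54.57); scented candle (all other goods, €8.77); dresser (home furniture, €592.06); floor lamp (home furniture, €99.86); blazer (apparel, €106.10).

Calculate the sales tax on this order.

Acetaminophen (200 ct) €11.67: nonprescription drugs → 5.25% → €0.61
Board game €54.57: toys and games → 8% → €4.37
Scented candle €8.77: all other goods → 7.25% → €0.64
Dresser €592.06: home furniture → 8.75% → €51.81
Floor lamp €99.86: home furniture → 8.75% → €8.74
Blazer €106.10: apparel → 0% → €0.00
Total tax = €0.61 + €4.37 + €0.64 + €51.81 + €8.74 = €66.17

€66.17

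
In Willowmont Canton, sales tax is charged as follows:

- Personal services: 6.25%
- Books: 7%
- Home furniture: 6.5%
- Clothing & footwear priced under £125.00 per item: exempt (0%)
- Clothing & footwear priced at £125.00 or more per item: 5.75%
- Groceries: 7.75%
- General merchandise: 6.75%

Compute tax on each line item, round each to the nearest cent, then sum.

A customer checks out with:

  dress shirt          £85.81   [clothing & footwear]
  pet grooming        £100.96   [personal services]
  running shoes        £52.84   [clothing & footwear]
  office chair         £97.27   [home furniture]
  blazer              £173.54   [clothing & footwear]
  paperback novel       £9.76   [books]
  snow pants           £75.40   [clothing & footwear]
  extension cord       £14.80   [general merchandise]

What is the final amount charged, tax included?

Dress shirt £85.81: clothing & footwear, under £125.00 → 0% → £0.00
Pet grooming £100.96: personal services → 6.25% → £6.31
Running shoes £52.84: clothing & footwear, under £125.00 → 0% → £0.00
Office chair £97.27: home furniture → 6.5% → £6.32
Blazer £173.54: clothing & footwear, £125.00 or more → 5.75% → £9.98
Paperback novel £9.76: books → 7% → £0.68
Snow pants £75.40: clothing & footwear, under £125.00 → 0% → £0.00
Extension cord £14.80: general merchandise → 6.75% → £1.00
Subtotal = £610.38; tax = £24.29; total due = £634.67

£634.67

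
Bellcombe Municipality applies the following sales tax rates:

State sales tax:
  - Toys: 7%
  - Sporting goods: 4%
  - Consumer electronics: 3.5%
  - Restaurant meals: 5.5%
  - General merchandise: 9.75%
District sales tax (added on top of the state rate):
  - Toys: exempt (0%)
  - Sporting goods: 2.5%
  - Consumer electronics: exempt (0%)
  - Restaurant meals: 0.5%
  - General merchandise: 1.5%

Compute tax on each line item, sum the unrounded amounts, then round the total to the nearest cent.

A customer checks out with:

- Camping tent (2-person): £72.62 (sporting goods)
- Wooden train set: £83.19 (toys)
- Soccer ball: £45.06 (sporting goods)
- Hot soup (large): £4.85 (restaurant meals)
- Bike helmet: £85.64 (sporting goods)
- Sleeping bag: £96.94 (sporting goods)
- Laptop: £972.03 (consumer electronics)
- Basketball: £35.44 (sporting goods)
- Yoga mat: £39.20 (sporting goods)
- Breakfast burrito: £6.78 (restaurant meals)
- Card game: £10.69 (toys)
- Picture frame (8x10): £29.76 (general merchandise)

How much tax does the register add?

£69.01

Camping tent (2-person) £72.62: sporting goods → 4% + 2.5% district = 6.5% → £4.7203
Wooden train set £83.19: toys → 7% + 0% district = 7% → £5.8233
Soccer ball £45.06: sporting goods → 4% + 2.5% district = 6.5% → £2.9289
Hot soup (large) £4.85: restaurant meals → 5.5% + 0.5% district = 6% → £0.291
Bike helmet £85.64: sporting goods → 4% + 2.5% district = 6.5% → £5.5666
Sleeping bag £96.94: sporting goods → 4% + 2.5% district = 6.5% → £6.3011
Laptop £972.03: consumer electronics → 3.5% + 0% district = 3.5% → £34.02105
Basketball £35.44: sporting goods → 4% + 2.5% district = 6.5% → £2.3036
Yoga mat £39.20: sporting goods → 4% + 2.5% district = 6.5% → £2.548
Breakfast burrito £6.78: restaurant meals → 5.5% + 0.5% district = 6% → £0.4068
Card game £10.69: toys → 7% + 0% district = 7% → £0.7483
Picture frame (8x10) £29.76: general merchandise → 9.75% + 1.5% district = 11.25% → £3.348
Unrounded tax sum = £69.00695 → £69.01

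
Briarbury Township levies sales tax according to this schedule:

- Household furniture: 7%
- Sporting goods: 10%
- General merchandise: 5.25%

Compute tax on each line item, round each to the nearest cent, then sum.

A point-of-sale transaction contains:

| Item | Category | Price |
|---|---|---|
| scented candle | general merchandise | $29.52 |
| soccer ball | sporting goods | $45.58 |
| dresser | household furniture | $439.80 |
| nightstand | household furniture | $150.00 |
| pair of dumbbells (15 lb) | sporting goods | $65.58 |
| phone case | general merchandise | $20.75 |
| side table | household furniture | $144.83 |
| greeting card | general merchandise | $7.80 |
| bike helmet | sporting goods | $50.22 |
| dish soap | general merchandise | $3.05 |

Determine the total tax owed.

$70.78

Scented candle $29.52: general merchandise → 5.25% → $1.55
Soccer ball $45.58: sporting goods → 10% → $4.56
Dresser $439.80: household furniture → 7% → $30.79
Nightstand $150.00: household furniture → 7% → $10.50
Pair of dumbbells (15 lb) $65.58: sporting goods → 10% → $6.56
Phone case $20.75: general merchandise → 5.25% → $1.09
Side table $144.83: household furniture → 7% → $10.14
Greeting card $7.80: general merchandise → 5.25% → $0.41
Bike helmet $50.22: sporting goods → 10% → $5.02
Dish soap $3.05: general merchandise → 5.25% → $0.16
Total tax = $1.55 + $4.56 + $30.79 + $10.50 + $6.56 + $1.09 + $10.14 + $0.41 + $5.02 + $0.16 = $70.78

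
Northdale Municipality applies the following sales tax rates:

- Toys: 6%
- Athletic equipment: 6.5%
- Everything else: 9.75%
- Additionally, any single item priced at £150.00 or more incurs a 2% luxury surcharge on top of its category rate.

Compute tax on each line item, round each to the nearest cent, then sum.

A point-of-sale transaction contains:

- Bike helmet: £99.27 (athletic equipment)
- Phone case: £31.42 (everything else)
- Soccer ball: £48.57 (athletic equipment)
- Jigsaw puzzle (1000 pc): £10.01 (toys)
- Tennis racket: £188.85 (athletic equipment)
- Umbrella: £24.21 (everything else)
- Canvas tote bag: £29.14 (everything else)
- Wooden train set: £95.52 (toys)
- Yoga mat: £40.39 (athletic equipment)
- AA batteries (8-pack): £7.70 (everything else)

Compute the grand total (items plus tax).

Bike helmet £99.27: athletic equipment → 6.5% → £6.45
Phone case £31.42: everything else → 9.75% → £3.06
Soccer ball £48.57: athletic equipment → 6.5% → £3.16
Jigsaw puzzle (1000 pc) £10.01: toys → 6% → £0.60
Tennis racket £188.85: athletic equipment → 6.5% + 2% surcharge = 8.5% → £16.05
Umbrella £24.21: everything else → 9.75% → £2.36
Canvas tote bag £29.14: everything else → 9.75% → £2.84
Wooden train set £95.52: toys → 6% → £5.73
Yoga mat £40.39: athletic equipment → 6.5% → £2.63
AA batteries (8-pack) £7.70: everything else → 9.75% → £0.75
Subtotal = £575.08; tax = £43.63; total due = £618.71

£618.71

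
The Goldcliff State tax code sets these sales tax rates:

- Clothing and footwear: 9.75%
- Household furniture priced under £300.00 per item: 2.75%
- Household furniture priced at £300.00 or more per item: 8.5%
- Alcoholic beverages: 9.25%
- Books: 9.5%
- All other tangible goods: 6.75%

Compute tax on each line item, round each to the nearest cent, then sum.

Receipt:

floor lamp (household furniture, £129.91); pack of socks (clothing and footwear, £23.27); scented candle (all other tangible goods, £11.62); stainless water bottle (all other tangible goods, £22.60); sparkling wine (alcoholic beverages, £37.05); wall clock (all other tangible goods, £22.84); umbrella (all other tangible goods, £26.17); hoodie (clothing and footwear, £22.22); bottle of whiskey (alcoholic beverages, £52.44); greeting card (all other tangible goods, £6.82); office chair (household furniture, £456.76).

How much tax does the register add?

£61.19

Floor lamp £129.91: household furniture, under £300.00 → 2.75% → £3.57
Pack of socks £23.27: clothing and footwear → 9.75% → £2.27
Scented candle £11.62: all other tangible goods → 6.75% → £0.78
Stainless water bottle £22.60: all other tangible goods → 6.75% → £1.53
Sparkling wine £37.05: alcoholic beverages → 9.25% → £3.43
Wall clock £22.84: all other tangible goods → 6.75% → £1.54
Umbrella £26.17: all other tangible goods → 6.75% → £1.77
Hoodie £22.22: clothing and footwear → 9.75% → £2.17
Bottle of whiskey £52.44: alcoholic beverages → 9.25% → £4.85
Greeting card £6.82: all other tangible goods → 6.75% → £0.46
Office chair £456.76: household furniture, £300.00 or more → 8.5% → £38.82
Total tax = £3.57 + £2.27 + £0.78 + £1.53 + £3.43 + £1.54 + £1.77 + £2.17 + £4.85 + £0.46 + £38.82 = £61.19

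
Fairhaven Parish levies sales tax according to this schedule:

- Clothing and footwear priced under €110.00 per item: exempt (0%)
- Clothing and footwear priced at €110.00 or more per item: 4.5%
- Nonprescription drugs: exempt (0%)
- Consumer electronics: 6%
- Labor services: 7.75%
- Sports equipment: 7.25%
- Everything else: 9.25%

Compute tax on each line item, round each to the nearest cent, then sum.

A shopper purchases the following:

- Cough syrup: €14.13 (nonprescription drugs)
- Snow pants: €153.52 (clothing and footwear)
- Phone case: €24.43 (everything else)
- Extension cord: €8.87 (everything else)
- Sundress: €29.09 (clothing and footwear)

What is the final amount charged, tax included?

Cough syrup €14.13: nonprescription drugs → 0% → €0.00
Snow pants €153.52: clothing and footwear, €110.00 or more → 4.5% → €6.91
Phone case €24.43: everything else → 9.25% → €2.26
Extension cord €8.87: everything else → 9.25% → €0.82
Sundress €29.09: clothing and footwear, under €110.00 → 0% → €0.00
Subtotal = €230.04; tax = €9.99; total due = €240.03

€240.03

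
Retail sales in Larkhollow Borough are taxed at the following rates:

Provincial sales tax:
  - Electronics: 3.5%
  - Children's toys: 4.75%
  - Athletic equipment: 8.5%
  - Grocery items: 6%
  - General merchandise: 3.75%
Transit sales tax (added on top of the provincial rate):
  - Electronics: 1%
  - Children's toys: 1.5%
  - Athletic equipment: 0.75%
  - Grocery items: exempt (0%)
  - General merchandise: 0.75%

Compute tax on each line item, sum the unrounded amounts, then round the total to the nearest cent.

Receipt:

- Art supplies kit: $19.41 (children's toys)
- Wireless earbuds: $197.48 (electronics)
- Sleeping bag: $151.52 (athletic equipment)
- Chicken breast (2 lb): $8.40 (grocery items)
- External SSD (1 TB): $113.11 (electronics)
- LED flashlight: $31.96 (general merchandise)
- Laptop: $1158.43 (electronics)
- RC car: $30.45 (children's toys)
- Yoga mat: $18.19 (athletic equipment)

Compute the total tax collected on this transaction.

Art supplies kit $19.41: children's toys → 4.75% + 1.5% transit = 6.25% → $1.213125
Wireless earbuds $197.48: electronics → 3.5% + 1% transit = 4.5% → $8.8866
Sleeping bag $151.52: athletic equipment → 8.5% + 0.75% transit = 9.25% → $14.0156
Chicken breast (2 lb) $8.40: grocery items → 6% + 0% transit = 6% → $0.504
External SSD (1 TB) $113.11: electronics → 3.5% + 1% transit = 4.5% → $5.08995
LED flashlight $31.96: general merchandise → 3.75% + 0.75% transit = 4.5% → $1.4382
Laptop $1158.43: electronics → 3.5% + 1% transit = 4.5% → $52.12935
RC car $30.45: children's toys → 4.75% + 1.5% transit = 6.25% → $1.903125
Yoga mat $18.19: athletic equipment → 8.5% + 0.75% transit = 9.25% → $1.682575
Unrounded tax sum = $86.862525 → $86.86

$86.86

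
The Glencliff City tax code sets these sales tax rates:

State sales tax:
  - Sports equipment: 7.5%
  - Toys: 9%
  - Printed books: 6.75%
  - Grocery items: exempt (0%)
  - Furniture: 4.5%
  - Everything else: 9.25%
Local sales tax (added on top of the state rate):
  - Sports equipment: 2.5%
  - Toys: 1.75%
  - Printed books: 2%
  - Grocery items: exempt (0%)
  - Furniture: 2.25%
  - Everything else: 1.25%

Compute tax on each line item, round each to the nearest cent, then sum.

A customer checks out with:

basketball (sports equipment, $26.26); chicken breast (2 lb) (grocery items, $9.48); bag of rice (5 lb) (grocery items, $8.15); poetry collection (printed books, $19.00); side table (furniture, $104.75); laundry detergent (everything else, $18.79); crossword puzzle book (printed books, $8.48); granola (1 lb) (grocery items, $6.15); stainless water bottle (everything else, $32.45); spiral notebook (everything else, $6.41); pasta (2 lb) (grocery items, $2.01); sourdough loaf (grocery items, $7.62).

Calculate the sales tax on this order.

$18.15

Basketball $26.26: sports equipment → 7.5% + 2.5% local = 10% → $2.63
Chicken breast (2 lb) $9.48: grocery items → 0% + 0% local = 0% → $0.00
Bag of rice (5 lb) $8.15: grocery items → 0% + 0% local = 0% → $0.00
Poetry collection $19.00: printed books → 6.75% + 2% local = 8.75% → $1.66
Side table $104.75: furniture → 4.5% + 2.25% local = 6.75% → $7.07
Laundry detergent $18.79: everything else → 9.25% + 1.25% local = 10.5% → $1.97
Crossword puzzle book $8.48: printed books → 6.75% + 2% local = 8.75% → $0.74
Granola (1 lb) $6.15: grocery items → 0% + 0% local = 0% → $0.00
Stainless water bottle $32.45: everything else → 9.25% + 1.25% local = 10.5% → $3.41
Spiral notebook $6.41: everything else → 9.25% + 1.25% local = 10.5% → $0.67
Pasta (2 lb) $2.01: grocery items → 0% + 0% local = 0% → $0.00
Sourdough loaf $7.62: grocery items → 0% + 0% local = 0% → $0.00
Total tax = $2.63 + $1.66 + $7.07 + $1.97 + $0.74 + $3.41 + $0.67 = $18.15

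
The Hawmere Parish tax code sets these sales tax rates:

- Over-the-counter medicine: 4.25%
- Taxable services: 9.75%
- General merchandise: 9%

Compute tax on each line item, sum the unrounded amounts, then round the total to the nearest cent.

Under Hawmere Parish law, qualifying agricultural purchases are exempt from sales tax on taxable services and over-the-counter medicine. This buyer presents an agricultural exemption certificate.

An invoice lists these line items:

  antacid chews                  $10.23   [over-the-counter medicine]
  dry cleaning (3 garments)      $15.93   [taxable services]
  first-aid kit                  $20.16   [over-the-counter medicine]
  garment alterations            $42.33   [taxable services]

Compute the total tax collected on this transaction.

$0.00

Antacid chews $10.23: over-the-counter medicine, buyer-exempt → 0% → $0.00
Dry cleaning (3 garments) $15.93: taxable services, buyer-exempt → 0% → $0.00
First-aid kit $20.16: over-the-counter medicine, buyer-exempt → 0% → $0.00
Garment alterations $42.33: taxable services, buyer-exempt → 0% → $0.00
Unrounded tax sum = $0.00 → $0.00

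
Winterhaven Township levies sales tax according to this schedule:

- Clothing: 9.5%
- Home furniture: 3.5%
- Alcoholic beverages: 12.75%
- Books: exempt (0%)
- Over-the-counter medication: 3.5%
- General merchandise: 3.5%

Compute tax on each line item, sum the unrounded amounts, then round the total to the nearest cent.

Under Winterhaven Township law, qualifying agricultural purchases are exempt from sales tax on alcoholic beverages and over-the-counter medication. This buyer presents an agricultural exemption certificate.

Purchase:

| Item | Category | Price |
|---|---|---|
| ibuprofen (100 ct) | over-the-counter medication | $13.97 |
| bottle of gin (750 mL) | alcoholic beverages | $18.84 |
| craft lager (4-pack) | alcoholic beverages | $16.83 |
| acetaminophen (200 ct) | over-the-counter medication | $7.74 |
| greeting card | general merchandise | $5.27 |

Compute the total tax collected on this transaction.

Ibuprofen (100 ct) $13.97: over-the-counter medication, buyer-exempt → 0% → $0.00
Bottle of gin (750 mL) $18.84: alcoholic beverages, buyer-exempt → 0% → $0.00
Craft lager (4-pack) $16.83: alcoholic beverages, buyer-exempt → 0% → $0.00
Acetaminophen (200 ct) $7.74: over-the-counter medication, buyer-exempt → 0% → $0.00
Greeting card $5.27: general merchandise → 3.5% → $0.18445
Unrounded tax sum = $0.18445 → $0.18

$0.18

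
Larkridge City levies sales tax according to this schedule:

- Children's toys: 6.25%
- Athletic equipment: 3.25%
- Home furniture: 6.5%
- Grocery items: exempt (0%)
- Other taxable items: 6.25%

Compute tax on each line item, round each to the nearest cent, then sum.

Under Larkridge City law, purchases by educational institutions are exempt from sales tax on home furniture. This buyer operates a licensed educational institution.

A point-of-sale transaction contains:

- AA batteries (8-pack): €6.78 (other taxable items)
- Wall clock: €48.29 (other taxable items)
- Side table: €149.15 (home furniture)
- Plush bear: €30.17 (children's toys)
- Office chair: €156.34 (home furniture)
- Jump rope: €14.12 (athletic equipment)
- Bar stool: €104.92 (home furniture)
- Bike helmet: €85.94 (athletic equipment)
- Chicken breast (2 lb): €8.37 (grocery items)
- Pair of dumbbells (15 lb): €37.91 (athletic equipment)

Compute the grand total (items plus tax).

AA batteries (8-pack) €6.78: other taxable items → 6.25% → €0.42
Wall clock €48.29: other taxable items → 6.25% → €3.02
Side table €149.15: home furniture, buyer-exempt → 0% → €0.00
Plush bear €30.17: children's toys → 6.25% → €1.89
Office chair €156.34: home furniture, buyer-exempt → 0% → €0.00
Jump rope €14.12: athletic equipment → 3.25% → €0.46
Bar stool €104.92: home furniture, buyer-exempt → 0% → €0.00
Bike helmet €85.94: athletic equipment → 3.25% → €2.79
Chicken breast (2 lb) €8.37: grocery items → 0% → €0.00
Pair of dumbbells (15 lb) €37.91: athletic equipment → 3.25% → €1.23
Subtotal = €641.99; tax = €9.81; total due = €651.80

€651.80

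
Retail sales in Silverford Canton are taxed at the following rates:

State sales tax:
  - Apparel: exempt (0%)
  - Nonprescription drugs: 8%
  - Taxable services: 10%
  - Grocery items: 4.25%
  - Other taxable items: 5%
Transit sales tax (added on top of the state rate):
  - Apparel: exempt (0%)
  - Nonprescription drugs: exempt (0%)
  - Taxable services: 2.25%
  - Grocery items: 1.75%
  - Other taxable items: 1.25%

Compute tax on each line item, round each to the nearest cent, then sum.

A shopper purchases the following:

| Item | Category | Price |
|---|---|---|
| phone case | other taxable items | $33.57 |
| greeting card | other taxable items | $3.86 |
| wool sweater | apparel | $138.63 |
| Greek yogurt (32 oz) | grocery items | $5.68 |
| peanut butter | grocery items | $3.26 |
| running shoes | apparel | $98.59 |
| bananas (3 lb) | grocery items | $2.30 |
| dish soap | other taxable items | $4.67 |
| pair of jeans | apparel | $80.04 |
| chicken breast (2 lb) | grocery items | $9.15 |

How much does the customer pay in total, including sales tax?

$383.61

Phone case $33.57: other taxable items → 5% + 1.25% transit = 6.25% → $2.10
Greeting card $3.86: other taxable items → 5% + 1.25% transit = 6.25% → $0.24
Wool sweater $138.63: apparel → 0% + 0% transit = 0% → $0.00
Greek yogurt (32 oz) $5.68: grocery items → 4.25% + 1.75% transit = 6% → $0.34
Peanut butter $3.26: grocery items → 4.25% + 1.75% transit = 6% → $0.20
Running shoes $98.59: apparel → 0% + 0% transit = 0% → $0.00
Bananas (3 lb) $2.30: grocery items → 4.25% + 1.75% transit = 6% → $0.14
Dish soap $4.67: other taxable items → 5% + 1.25% transit = 6.25% → $0.29
Pair of jeans $80.04: apparel → 0% + 0% transit = 0% → $0.00
Chicken breast (2 lb) $9.15: grocery items → 4.25% + 1.75% transit = 6% → $0.55
Subtotal = $379.75; tax = $3.86; total due = $383.61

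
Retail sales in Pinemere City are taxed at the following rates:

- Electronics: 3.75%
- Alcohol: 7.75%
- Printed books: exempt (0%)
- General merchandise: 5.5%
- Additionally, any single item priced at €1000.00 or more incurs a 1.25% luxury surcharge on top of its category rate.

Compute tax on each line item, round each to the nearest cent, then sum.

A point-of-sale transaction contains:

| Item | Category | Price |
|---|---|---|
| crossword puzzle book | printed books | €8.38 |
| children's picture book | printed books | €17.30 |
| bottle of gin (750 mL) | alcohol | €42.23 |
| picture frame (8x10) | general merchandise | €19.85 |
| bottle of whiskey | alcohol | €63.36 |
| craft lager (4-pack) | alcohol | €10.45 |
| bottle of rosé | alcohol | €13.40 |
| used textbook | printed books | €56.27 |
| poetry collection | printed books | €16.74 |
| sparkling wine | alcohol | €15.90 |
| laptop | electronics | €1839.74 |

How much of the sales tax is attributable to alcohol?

Bottle of gin (750 mL) €42.23: alcohol → 7.75% → €3.27
Bottle of whiskey €63.36: alcohol → 7.75% → €4.91
Craft lager (4-pack) €10.45: alcohol → 7.75% → €0.81
Bottle of rosé €13.40: alcohol → 7.75% → €1.04
Sparkling wine €15.90: alcohol → 7.75% → €1.23
Tax on alcohol = €3.27 + €4.91 + €0.81 + €1.04 + €1.23 = €11.26

€11.26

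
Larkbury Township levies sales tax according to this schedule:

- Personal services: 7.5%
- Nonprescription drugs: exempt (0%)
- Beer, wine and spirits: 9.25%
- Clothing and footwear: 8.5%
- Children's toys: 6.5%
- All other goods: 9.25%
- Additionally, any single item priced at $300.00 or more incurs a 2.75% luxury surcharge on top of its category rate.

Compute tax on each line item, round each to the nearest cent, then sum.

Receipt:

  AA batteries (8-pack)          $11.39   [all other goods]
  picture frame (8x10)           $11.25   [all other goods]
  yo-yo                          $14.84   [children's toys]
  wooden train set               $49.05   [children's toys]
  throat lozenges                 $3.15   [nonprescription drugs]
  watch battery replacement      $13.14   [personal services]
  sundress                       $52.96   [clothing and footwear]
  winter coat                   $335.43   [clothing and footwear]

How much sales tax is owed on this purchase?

AA batteries (8-pack) $11.39: all other goods → 9.25% → $1.05
Picture frame (8x10) $11.25: all other goods → 9.25% → $1.04
Yo-yo $14.84: children's toys → 6.5% → $0.96
Wooden train set $49.05: children's toys → 6.5% → $3.19
Throat lozenges $3.15: nonprescription drugs → 0% → $0.00
Watch battery replacement $13.14: personal services → 7.5% → $0.99
Sundress $52.96: clothing and footwear → 8.5% → $4.50
Winter coat $335.43: clothing and footwear → 8.5% + 2.75% surcharge = 11.25% → $37.74
Total tax = $1.05 + $1.04 + $0.96 + $3.19 + $0.99 + $4.50 + $37.74 = $49.47

$49.47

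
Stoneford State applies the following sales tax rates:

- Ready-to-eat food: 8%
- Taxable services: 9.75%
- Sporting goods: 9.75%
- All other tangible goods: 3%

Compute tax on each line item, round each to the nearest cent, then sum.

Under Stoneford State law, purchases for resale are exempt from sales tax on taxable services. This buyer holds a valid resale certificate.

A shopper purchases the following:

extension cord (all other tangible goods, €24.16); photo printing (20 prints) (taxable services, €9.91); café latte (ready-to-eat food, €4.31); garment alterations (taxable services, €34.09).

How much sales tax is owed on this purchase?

€1.06

Extension cord €24.16: all other tangible goods → 3% → €0.72
Photo printing (20 prints) €9.91: taxable services, buyer-exempt → 0% → €0.00
Café latte €4.31: ready-to-eat food → 8% → €0.34
Garment alterations €34.09: taxable services, buyer-exempt → 0% → €0.00
Total tax = €0.72 + €0.34 = €1.06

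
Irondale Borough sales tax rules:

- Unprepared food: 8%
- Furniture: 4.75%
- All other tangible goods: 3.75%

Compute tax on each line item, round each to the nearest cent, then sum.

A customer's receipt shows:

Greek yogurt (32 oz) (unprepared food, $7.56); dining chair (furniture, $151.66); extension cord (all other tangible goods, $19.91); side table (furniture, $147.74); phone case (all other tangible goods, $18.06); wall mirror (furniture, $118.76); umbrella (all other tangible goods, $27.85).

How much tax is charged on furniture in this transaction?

$19.86

Dining chair $151.66: furniture → 4.75% → $7.20
Side table $147.74: furniture → 4.75% → $7.02
Wall mirror $118.76: furniture → 4.75% → $5.64
Tax on furniture = $7.20 + $7.02 + $5.64 = $19.86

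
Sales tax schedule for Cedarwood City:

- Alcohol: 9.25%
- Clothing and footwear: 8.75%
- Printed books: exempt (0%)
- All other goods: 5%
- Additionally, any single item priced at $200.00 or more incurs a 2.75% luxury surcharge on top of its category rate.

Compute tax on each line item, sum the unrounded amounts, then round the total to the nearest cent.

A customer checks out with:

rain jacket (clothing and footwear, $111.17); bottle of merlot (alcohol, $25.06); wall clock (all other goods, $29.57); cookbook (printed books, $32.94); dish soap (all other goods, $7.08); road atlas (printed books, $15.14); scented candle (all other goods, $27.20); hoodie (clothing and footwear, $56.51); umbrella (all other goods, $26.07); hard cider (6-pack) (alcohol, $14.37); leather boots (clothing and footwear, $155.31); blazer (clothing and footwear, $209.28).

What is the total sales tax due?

$60.47

Rain jacket $111.17: clothing and footwear → 8.75% → $9.727375
Bottle of merlot $25.06: alcohol → 9.25% → $2.31805
Wall clock $29.57: all other goods → 5% → $1.4785
Cookbook $32.94: printed books → 0% → $0.00
Dish soap $7.08: all other goods → 5% → $0.354
Road atlas $15.14: printed books → 0% → $0.00
Scented candle $27.20: all other goods → 5% → $1.36
Hoodie $56.51: clothing and footwear → 8.75% → $4.944625
Umbrella $26.07: all other goods → 5% → $1.3035
Hard cider (6-pack) $14.37: alcohol → 9.25% → $1.329225
Leather boots $155.31: clothing and footwear → 8.75% → $13.589625
Blazer $209.28: clothing and footwear → 8.75% + 2.75% surcharge = 11.5% → $24.0672
Unrounded tax sum = $60.4721 → $60.47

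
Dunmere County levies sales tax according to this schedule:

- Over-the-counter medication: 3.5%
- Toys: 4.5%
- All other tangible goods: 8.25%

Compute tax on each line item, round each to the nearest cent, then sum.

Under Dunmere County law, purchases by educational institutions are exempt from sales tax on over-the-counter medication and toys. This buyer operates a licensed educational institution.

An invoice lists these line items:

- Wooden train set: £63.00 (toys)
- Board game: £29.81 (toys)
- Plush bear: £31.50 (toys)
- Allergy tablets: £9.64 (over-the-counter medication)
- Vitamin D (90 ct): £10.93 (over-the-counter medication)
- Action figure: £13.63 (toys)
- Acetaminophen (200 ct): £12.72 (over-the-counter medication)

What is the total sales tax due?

Wooden train set £63.00: toys, buyer-exempt → 0% → £0.00
Board game £29.81: toys, buyer-exempt → 0% → £0.00
Plush bear £31.50: toys, buyer-exempt → 0% → £0.00
Allergy tablets £9.64: over-the-counter medication, buyer-exempt → 0% → £0.00
Vitamin D (90 ct) £10.93: over-the-counter medication, buyer-exempt → 0% → £0.00
Action figure £13.63: toys, buyer-exempt → 0% → £0.00
Acetaminophen (200 ct) £12.72: over-the-counter medication, buyer-exempt → 0% → £0.00
Total tax = £0.00

£0.00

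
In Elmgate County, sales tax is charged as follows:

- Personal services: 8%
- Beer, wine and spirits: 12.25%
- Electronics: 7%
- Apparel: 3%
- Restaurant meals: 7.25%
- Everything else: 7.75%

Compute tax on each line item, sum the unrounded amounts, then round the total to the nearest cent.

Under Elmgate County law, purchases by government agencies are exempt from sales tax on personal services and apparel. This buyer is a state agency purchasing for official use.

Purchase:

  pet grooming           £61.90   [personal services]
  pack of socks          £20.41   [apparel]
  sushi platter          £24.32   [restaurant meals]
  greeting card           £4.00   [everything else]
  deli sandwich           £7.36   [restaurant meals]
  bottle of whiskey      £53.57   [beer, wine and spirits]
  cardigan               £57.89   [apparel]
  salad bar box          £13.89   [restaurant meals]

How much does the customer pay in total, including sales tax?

£253.52

Pet grooming £61.90: personal services, buyer-exempt → 0% → £0.00
Pack of socks £20.41: apparel, buyer-exempt → 0% → £0.00
Sushi platter £24.32: restaurant meals → 7.25% → £1.7632
Greeting card £4.00: everything else → 7.75% → £0.31
Deli sandwich £7.36: restaurant meals → 7.25% → £0.5336
Bottle of whiskey £53.57: beer, wine and spirits → 12.25% → £6.562325
Cardigan £57.89: apparel, buyer-exempt → 0% → £0.00
Salad bar box £13.89: restaurant meals → 7.25% → £1.007025
Subtotal = £243.34; unrounded tax = £10.17615 → £10.18; total due = £253.52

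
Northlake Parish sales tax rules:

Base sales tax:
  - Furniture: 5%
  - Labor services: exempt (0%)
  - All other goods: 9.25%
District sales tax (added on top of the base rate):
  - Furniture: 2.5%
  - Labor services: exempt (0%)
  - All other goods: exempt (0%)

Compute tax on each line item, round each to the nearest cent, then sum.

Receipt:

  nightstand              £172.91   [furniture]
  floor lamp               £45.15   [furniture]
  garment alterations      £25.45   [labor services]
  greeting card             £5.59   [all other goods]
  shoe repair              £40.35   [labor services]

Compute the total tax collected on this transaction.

£16.88

Nightstand £172.91: furniture → 5% + 2.5% district = 7.5% → £12.97
Floor lamp £45.15: furniture → 5% + 2.5% district = 7.5% → £3.39
Garment alterations £25.45: labor services → 0% + 0% district = 0% → £0.00
Greeting card £5.59: all other goods → 9.25% + 0% district = 9.25% → £0.52
Shoe repair £40.35: labor services → 0% + 0% district = 0% → £0.00
Total tax = £12.97 + £3.39 + £0.52 = £16.88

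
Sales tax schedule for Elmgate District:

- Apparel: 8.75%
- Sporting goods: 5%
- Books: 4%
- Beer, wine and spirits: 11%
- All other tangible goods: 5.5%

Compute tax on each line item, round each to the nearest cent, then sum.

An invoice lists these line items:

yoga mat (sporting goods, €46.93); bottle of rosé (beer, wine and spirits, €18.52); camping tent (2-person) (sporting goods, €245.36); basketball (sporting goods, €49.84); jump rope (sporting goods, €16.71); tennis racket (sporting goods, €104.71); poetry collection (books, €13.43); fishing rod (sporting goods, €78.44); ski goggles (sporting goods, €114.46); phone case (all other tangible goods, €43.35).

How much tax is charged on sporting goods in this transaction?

€32.83

Yoga mat €46.93: sporting goods → 5% → €2.35
Camping tent (2-person) €245.36: sporting goods → 5% → €12.27
Basketball €49.84: sporting goods → 5% → €2.49
Jump rope €16.71: sporting goods → 5% → €0.84
Tennis racket €104.71: sporting goods → 5% → €5.24
Fishing rod €78.44: sporting goods → 5% → €3.92
Ski goggles €114.46: sporting goods → 5% → €5.72
Tax on sporting goods = €2.35 + €12.27 + €2.49 + €0.84 + €5.24 + €3.92 + €5.72 = €32.83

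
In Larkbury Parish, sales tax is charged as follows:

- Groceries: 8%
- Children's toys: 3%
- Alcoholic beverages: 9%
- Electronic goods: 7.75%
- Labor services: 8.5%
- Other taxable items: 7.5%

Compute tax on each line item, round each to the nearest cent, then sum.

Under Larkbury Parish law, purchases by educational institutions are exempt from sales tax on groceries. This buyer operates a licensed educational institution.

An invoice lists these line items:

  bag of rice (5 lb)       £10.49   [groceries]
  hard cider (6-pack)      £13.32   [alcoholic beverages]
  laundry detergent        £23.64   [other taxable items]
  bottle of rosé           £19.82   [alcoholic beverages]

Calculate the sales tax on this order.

£4.75

Bag of rice (5 lb) £10.49: groceries, buyer-exempt → 0% → £0.00
Hard cider (6-pack) £13.32: alcoholic beverages → 9% → £1.20
Laundry detergent £23.64: other taxable items → 7.5% → £1.77
Bottle of rosé £19.82: alcoholic beverages → 9% → £1.78
Total tax = £1.20 + £1.77 + £1.78 = £4.75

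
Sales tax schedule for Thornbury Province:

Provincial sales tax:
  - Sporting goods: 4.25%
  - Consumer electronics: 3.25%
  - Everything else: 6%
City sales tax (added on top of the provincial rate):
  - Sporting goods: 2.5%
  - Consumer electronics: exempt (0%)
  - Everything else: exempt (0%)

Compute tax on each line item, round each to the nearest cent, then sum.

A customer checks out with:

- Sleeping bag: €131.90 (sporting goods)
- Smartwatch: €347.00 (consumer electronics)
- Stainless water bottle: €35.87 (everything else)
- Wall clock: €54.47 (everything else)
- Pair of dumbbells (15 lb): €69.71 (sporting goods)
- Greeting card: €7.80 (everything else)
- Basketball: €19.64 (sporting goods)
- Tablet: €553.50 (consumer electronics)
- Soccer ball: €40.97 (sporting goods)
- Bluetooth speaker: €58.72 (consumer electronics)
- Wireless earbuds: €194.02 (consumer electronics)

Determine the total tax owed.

Sleeping bag €131.90: sporting goods → 4.25% + 2.5% city = 6.75% → €8.90
Smartwatch €347.00: consumer electronics → 3.25% + 0% city = 3.25% → €11.28
Stainless water bottle €35.87: everything else → 6% + 0% city = 6% → €2.15
Wall clock €54.47: everything else → 6% + 0% city = 6% → €3.27
Pair of dumbbells (15 lb) €69.71: sporting goods → 4.25% + 2.5% city = 6.75% → €4.71
Greeting card €7.80: everything else → 6% + 0% city = 6% → €0.47
Basketball €19.64: sporting goods → 4.25% + 2.5% city = 6.75% → €1.33
Tablet €553.50: consumer electronics → 3.25% + 0% city = 3.25% → €17.99
Soccer ball €40.97: sporting goods → 4.25% + 2.5% city = 6.75% → €2.77
Bluetooth speaker €58.72: consumer electronics → 3.25% + 0% city = 3.25% → €1.91
Wireless earbuds €194.02: consumer electronics → 3.25% + 0% city = 3.25% → €6.31
Total tax = €8.90 + €11.28 + €2.15 + €3.27 + €4.71 + €0.47 + €1.33 + €17.99 + €2.77 + €1.91 + €6.31 = €61.09

€61.09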